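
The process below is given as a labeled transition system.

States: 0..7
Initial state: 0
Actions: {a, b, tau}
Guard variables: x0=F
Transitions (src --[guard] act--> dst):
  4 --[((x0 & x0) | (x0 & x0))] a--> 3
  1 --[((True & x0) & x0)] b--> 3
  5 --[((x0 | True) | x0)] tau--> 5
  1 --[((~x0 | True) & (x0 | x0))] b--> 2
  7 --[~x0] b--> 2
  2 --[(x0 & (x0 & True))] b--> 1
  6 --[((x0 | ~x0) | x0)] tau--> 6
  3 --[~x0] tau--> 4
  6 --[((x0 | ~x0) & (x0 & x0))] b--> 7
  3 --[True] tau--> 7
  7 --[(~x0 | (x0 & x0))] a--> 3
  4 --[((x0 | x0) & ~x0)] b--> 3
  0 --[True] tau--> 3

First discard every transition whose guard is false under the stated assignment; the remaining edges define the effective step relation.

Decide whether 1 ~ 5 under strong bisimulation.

Compute ~ classes (split until stable):
  P[0] = {{0,1,2,3,4,5,6,7}}
  P[1] = {{0,3,5,6},{1,2,4},{7}}
  P[2] = {{0,5,6},{1,2,4},{3},{7}}
  P[3] = {{0},{1,2,4},{3},{5,6},{7}}
5 equivalence class(es) (converged in 4)
1∈{1,2,4}, 5∈{5,6}

Answer: NOT BISIMILAR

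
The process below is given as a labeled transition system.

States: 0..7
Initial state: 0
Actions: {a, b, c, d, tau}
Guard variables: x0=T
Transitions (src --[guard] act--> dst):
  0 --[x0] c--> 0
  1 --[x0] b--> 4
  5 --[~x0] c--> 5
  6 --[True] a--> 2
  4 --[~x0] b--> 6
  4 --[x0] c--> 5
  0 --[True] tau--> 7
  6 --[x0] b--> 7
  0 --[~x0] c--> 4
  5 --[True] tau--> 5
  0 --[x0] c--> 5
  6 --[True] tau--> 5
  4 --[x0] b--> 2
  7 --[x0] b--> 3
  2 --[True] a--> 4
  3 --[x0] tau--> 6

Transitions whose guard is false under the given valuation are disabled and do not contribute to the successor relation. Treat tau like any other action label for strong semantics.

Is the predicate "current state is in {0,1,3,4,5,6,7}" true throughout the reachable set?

Safe = {0,1,3,4,5,6,7}
Reach set: {0,2,3,4,5,6,7}
  0: ✓
  2: ✗ unsafe
  3: ✓
  4: ✓
  5: ✓
  6: ✓
  7: ✓
witness against invariant: tau·b·tau·a → 2

Answer: INVARIANT VIOLATED at state 2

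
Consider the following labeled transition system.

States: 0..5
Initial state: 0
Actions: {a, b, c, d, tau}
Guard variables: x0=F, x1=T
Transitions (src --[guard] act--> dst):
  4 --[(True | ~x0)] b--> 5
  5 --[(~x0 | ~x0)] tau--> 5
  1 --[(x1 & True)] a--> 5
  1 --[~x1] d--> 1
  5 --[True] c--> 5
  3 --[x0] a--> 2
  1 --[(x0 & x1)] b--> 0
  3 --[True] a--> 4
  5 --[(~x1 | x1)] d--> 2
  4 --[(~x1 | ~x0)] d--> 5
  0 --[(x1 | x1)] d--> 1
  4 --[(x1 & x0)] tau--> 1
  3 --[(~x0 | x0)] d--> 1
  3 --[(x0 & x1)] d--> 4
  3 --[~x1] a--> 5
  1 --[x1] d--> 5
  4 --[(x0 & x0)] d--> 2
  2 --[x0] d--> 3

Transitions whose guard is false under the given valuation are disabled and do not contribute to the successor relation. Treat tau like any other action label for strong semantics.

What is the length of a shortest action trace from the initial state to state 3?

Answer: UNREACHABLE

Analysis:
Breadth-first toward 3:
  L0 = {0}
  L1 = {1}
  L2 = {5}
  L3 = {2}
3 never appears.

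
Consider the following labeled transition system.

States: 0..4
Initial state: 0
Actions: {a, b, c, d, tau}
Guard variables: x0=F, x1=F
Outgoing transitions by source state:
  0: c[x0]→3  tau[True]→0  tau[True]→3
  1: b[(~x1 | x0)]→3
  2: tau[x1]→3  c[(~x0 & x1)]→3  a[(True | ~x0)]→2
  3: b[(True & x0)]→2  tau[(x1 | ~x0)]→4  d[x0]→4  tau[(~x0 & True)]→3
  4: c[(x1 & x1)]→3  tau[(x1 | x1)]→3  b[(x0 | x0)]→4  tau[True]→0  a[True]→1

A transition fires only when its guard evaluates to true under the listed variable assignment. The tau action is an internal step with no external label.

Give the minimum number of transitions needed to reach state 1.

BFS to 1:
  depth 0: {0}
  depth 1: {3}
  depth 2: {4}
  depth 3: {1}
1 enters at depth 3; path tau·tau·a

Answer: 3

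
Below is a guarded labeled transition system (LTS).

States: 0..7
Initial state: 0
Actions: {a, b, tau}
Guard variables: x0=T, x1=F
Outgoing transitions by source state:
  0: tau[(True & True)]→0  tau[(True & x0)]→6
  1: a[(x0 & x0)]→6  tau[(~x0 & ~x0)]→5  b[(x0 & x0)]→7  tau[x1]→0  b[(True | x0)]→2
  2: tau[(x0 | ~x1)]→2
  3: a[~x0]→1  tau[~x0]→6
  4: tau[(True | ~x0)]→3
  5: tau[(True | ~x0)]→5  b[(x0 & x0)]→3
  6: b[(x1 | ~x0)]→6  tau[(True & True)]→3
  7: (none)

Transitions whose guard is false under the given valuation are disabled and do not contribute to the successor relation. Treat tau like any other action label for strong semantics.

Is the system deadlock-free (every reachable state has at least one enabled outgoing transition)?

Reachable = {0,3,6}
  0: tau→0  tau→6  [2 out]
  3: ∅  [STUCK]
  6: tau→3  [1 out]
trace reaching 3: tau·tau

Answer: DEADLOCK at state 3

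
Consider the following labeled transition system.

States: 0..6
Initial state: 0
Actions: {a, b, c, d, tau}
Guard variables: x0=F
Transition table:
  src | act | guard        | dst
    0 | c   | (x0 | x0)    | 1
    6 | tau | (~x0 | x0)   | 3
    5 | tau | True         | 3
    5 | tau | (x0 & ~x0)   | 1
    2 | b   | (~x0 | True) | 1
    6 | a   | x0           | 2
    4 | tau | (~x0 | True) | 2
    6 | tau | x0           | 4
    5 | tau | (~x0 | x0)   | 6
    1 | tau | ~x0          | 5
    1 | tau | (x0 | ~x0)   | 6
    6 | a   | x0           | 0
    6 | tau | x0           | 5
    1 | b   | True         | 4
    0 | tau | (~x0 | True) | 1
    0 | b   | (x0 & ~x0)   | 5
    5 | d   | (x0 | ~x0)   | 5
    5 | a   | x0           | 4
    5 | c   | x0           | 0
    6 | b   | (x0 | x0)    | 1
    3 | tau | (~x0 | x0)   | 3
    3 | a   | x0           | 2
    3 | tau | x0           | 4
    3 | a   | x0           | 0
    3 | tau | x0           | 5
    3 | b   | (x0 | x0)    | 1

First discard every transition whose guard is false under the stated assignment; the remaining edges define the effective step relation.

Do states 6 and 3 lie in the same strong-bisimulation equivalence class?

Answer: BISIMILAR

Analysis:
Refine partition for ~:
  round 0: {{0,1,2,3,4,5,6}}
  round 1: {{0,3,4,6},{1},{2},{5}}
  round 2: {{0},{1},{2},{3,6},{4},{5}}
stable after 3 split(s): 6 block(s)
class of 6: {3,6}; class of 3: {3,6}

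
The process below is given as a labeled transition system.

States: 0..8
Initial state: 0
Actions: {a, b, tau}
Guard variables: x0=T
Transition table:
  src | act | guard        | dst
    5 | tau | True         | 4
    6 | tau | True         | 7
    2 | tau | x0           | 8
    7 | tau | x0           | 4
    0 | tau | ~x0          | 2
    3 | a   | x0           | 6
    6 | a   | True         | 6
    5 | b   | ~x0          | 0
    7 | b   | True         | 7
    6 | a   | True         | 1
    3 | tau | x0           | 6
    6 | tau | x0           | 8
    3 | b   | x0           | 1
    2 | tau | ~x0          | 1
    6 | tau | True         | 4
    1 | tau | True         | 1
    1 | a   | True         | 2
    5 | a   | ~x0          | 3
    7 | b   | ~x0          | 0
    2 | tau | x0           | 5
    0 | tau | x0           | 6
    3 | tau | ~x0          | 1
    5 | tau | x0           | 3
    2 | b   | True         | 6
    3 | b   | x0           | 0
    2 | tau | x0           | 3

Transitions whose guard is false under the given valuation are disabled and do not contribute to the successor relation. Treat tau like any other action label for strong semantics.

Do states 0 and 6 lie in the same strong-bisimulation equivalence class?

Answer: NOT BISIMILAR

Analysis:
Refine partition for ~:
  P[0] = {{0,1,2,3,4,5,6,7,8}}
  P[1] = {{0,5},{1,6},{2,7},{3},{4,8}}
  P[2] = {{0},{1},{2},{3},{4,8},{5},{6},{7}}
8 equivalence class(es) (converged in 3)
[0]={0}  [6]={6}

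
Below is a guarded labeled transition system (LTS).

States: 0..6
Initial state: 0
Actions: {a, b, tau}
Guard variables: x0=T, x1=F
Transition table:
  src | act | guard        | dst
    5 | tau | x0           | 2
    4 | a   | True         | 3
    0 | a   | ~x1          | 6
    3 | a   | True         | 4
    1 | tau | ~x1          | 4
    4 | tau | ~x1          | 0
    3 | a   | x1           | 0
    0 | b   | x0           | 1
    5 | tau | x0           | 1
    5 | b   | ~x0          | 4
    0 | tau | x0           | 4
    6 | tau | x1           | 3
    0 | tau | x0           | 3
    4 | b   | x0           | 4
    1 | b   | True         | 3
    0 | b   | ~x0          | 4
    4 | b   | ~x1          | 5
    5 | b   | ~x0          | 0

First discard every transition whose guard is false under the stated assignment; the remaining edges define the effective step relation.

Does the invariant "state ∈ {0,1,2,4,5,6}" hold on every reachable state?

Answer: INVARIANT VIOLATED at state 3

Analysis:
Inv-set: {0,1,2,4,5,6}
Reach set: {0,1,2,3,4,5,6}
  0: ✓
  1: ✓
  2: ✓
  3: ✗ unsafe
  4: ✓
  5: ✓
  6: ✓
counterexample path to 3: tau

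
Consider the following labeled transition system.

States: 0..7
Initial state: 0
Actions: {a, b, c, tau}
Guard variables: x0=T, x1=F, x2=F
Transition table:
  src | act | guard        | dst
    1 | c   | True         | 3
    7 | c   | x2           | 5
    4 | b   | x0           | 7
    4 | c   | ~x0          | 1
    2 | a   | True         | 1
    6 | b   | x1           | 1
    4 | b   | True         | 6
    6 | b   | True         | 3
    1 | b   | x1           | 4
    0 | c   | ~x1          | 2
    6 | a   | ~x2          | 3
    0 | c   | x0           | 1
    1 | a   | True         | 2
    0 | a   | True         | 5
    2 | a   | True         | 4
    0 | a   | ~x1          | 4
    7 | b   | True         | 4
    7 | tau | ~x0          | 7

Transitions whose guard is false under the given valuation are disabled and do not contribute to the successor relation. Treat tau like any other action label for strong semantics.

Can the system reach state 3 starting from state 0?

13 transition(s) survive guard evaluation.
Layer 0: {0}
Layer 1: {1,2,4,5}  now seen {0,1,2,4,5}
Layer 2: {3,6,7}  now seen {0,1,2,3,4,5,6,7}
Reachable = {0,1,2,3,4,5,6,7}
witness 3: c·c

Answer: REACHABLE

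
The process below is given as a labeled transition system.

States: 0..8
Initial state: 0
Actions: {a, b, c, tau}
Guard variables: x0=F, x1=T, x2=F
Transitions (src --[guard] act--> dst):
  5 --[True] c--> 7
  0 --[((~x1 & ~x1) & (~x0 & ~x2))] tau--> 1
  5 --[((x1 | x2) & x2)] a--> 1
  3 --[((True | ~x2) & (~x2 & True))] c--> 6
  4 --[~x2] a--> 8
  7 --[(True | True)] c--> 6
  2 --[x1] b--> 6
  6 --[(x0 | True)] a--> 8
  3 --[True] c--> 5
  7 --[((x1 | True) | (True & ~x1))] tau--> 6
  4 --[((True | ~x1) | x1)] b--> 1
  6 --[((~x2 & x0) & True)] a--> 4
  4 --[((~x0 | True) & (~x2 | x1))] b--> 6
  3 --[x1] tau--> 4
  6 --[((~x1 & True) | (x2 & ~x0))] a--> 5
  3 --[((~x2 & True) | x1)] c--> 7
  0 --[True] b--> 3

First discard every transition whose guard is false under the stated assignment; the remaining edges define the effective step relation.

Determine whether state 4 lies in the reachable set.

13 transition(s) survive guard evaluation.
Layer 0: {0}
Layer 1: {3}  cumulative {0,3}
Layer 2: {4,5,6,7}  cumulative {0,3,4,5,6,7}
Layer 3: {1,8}  cumulative {0,1,3,4,5,6,7,8}
Reachable = {0,1,3,4,5,6,7,8}
trace reaching 4: b·tau

Answer: REACHABLE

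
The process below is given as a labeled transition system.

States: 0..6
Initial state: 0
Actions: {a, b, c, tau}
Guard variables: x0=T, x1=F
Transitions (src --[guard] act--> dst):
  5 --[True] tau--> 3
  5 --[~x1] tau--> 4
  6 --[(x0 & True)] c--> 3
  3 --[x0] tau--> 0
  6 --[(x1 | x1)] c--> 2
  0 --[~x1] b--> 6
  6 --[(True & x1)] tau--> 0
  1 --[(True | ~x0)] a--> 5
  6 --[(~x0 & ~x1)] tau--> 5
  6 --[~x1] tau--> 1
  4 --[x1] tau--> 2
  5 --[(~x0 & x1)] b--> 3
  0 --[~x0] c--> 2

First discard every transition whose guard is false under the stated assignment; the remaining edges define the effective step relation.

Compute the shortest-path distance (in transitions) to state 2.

Answer: UNREACHABLE

Analysis:
BFS to 2:
  L0 = {0}
  L1 = {6}
  L2 = {1,3}
  L3 = {5}
  L4 = {4}
2 never appears.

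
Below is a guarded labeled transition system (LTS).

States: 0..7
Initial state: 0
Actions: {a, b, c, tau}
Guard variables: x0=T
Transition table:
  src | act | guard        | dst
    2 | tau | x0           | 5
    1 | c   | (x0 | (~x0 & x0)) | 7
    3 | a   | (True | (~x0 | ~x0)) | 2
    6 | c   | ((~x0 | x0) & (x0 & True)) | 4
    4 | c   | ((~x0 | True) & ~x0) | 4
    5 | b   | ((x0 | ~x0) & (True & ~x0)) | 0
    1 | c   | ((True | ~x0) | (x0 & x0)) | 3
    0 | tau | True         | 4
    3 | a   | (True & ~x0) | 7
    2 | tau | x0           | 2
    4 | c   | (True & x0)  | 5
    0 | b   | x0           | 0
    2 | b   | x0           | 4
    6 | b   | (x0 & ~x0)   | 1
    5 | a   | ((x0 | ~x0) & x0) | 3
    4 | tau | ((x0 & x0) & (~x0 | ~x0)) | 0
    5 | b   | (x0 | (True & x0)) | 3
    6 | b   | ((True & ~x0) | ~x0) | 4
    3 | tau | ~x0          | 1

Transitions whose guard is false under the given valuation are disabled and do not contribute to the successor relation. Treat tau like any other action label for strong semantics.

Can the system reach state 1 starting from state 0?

Answer: UNREACHABLE

Trace:
After dropping false guards: 12 live edges.
Layer 0: {0}
Layer 1: {4}  total {0,4}
Layer 2: {5}  total {0,4,5}
Layer 3: {3}  total {0,3,4,5}
Layer 4: {2}  total {0,2,3,4,5}
Reach set: {0,2,3,4,5}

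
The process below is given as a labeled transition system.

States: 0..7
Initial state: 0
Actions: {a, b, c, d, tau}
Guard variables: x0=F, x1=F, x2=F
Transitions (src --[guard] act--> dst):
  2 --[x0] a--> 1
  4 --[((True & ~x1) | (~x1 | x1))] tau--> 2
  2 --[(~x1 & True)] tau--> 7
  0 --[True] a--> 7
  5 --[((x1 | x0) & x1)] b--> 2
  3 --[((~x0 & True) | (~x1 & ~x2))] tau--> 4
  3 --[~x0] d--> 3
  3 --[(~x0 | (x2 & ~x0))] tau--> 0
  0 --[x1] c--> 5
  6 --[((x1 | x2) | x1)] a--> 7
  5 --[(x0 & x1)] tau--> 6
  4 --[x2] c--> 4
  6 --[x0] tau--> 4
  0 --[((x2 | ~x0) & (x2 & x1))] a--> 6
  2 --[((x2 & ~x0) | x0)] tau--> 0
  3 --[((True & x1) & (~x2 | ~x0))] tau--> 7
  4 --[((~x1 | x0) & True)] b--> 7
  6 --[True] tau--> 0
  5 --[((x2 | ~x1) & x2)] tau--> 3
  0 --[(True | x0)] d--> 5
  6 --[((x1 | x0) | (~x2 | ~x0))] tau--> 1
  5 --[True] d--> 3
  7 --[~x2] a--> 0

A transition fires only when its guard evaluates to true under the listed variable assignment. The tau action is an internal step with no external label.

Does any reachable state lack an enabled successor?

Reach set: {0,2,3,4,5,7}
  0: a→7  d→5  [2 out]
  2: tau→7  [1 out]
  3: d→3  tau→0  tau→4  [3 out]
  4: b→7  tau→2  [2 out]
  5: d→3  [1 out]
  7: a→0  [1 out]

Answer: DEADLOCK-FREE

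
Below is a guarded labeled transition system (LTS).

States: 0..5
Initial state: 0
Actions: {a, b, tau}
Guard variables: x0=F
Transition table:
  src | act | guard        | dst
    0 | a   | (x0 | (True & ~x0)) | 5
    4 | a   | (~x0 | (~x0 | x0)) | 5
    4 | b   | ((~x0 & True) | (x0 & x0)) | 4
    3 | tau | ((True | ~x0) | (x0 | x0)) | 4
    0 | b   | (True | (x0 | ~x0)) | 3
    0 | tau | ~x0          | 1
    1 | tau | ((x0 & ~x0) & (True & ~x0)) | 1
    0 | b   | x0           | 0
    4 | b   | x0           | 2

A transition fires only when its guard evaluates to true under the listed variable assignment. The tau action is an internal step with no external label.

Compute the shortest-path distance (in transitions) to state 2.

BFS to 2:
  Layer 0: {0}
  Layer 1: {1,3,5}
  Layer 2: {4}
2 never appears.

Answer: UNREACHABLE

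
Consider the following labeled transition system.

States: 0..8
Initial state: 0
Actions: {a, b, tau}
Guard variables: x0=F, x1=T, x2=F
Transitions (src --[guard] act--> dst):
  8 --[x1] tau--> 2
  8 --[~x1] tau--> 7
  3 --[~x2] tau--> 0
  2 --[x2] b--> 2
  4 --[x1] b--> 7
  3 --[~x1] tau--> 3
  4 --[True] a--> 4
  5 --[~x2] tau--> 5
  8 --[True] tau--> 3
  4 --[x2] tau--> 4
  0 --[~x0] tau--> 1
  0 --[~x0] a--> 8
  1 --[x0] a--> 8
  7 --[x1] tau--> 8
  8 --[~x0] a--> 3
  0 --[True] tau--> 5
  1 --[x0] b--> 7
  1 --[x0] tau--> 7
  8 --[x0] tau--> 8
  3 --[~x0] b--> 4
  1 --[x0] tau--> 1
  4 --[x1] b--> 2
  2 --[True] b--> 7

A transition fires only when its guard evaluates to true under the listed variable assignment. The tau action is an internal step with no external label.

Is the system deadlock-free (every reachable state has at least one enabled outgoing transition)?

Reachable = {0,1,2,3,4,5,7,8}
  0: a→8  tau→1  tau→5  [3 exit(s)]
  1: ∅  [no exit]
  2: b→7  [1 exit(s)]
  3: b→4  tau→0  [2 exit(s)]
  4: a→4  b→2  b→7  [3 exit(s)]
  5: tau→5  [1 exit(s)]
  7: tau→8  [1 exit(s)]
  8: a→3  tau→2  tau→3  [3 exit(s)]
trace reaching 1: tau

Answer: DEADLOCK at state 1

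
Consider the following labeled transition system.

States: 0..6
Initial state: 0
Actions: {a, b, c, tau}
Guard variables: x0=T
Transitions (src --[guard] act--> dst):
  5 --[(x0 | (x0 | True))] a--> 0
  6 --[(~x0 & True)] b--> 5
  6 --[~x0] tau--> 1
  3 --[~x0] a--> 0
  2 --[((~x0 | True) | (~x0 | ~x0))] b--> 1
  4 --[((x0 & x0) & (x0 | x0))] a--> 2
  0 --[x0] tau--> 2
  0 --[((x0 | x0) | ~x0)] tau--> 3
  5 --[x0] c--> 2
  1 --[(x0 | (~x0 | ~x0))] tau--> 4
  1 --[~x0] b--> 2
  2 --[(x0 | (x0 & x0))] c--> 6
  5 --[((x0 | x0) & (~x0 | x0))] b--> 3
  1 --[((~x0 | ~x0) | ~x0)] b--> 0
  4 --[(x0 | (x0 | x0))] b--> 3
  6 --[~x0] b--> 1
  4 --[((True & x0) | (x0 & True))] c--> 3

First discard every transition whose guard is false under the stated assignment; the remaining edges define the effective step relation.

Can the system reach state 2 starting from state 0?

11 transition(s) survive guard evaluation.
Layer 0: {0}
Layer 1: {2,3}  total {0,2,3}
Layer 2: {1,6}  total {0,1,2,3,6}
Layer 3: {4}  total {0,1,2,3,4,6}
Reach set: {0,1,2,3,4,6}
trace reaching 2: tau

Answer: REACHABLE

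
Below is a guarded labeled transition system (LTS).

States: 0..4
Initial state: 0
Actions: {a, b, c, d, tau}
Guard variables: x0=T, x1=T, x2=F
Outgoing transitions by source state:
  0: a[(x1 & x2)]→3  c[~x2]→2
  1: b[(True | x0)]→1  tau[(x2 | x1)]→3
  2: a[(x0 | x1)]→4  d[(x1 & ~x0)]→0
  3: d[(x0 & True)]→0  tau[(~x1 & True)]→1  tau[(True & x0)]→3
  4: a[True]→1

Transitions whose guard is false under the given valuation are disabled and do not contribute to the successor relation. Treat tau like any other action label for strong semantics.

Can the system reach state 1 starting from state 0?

Guard filter leaves 7 enabled edge(s).
L0 = {0}
L1 = {2}  cumulative {0,2}
L2 = {4}  cumulative {0,2,4}
L3 = {1}  cumulative {0,1,2,4}
L4 = {3}  cumulative {0,1,2,3,4}
Reach set: {0,1,2,3,4}
trace reaching 1: c·a·a

Answer: REACHABLE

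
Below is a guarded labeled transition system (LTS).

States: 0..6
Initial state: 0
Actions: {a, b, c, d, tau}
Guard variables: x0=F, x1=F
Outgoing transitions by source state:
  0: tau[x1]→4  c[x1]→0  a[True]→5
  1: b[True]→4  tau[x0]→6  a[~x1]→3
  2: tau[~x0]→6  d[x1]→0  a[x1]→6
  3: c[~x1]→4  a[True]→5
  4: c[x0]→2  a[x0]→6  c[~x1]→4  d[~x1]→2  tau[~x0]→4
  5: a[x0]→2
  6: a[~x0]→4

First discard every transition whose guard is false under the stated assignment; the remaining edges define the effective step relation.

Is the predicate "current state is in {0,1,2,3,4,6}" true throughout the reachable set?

Allowed set {0,1,2,3,4,6}
Reach set: {0,5}
  0: ok
  5: ✗ unsafe
counterexample path to 5: a

Answer: INVARIANT VIOLATED at state 5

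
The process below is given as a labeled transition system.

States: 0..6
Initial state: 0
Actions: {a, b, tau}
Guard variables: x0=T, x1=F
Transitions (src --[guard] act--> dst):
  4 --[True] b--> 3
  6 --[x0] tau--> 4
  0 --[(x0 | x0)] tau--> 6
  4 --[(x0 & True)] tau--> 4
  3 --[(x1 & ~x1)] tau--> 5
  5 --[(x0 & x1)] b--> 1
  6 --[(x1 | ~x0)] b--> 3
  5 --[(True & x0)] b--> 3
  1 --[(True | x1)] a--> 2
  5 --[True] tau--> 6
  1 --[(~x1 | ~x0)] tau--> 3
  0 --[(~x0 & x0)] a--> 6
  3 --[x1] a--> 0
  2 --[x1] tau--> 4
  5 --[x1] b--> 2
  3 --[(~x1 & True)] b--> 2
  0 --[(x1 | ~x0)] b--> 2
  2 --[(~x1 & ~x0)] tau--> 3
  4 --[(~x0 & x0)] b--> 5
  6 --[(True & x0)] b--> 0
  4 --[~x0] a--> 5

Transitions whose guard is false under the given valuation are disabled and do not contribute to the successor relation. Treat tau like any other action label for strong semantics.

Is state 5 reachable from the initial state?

Answer: UNREACHABLE

Working:
10 transition(s) survive guard evaluation.
L0 = {0}
L1 = {6}  cumulative {0,6}
L2 = {4}  cumulative {0,4,6}
L3 = {3}  cumulative {0,3,4,6}
L4 = {2}  cumulative {0,2,3,4,6}
Reach set: {0,2,3,4,6}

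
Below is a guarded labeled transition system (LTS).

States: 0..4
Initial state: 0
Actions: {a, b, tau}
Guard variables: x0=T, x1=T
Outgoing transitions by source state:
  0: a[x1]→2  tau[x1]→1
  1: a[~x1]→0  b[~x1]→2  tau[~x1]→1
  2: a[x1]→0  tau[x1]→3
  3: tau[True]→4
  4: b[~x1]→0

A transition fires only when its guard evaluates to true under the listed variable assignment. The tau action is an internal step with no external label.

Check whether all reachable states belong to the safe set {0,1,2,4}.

Answer: INVARIANT VIOLATED at state 3

Working:
Inv-set: {0,1,2,4}
Reachable = {0,1,2,3,4}
  0: ✓
  1: ✓
  2: ✓
  3: VIOLATES
  4: ✓
witness against invariant: a·tau → 3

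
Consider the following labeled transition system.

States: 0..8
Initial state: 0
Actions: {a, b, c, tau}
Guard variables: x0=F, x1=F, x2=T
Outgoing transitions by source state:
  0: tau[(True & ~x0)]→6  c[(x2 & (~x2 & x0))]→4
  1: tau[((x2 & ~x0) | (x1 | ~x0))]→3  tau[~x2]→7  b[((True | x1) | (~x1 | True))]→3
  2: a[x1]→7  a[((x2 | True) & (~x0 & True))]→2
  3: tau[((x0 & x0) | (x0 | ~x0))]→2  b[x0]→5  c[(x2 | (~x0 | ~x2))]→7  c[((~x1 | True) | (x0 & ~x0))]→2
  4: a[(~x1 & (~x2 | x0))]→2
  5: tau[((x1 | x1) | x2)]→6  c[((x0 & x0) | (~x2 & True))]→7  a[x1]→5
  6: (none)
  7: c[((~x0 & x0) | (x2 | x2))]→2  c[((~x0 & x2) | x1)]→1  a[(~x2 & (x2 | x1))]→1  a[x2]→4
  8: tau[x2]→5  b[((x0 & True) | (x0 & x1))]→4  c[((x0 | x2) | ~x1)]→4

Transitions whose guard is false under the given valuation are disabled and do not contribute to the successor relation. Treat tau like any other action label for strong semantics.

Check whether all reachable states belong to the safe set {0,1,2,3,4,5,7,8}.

Answer: INVARIANT VIOLATED at state 6

Analysis:
Safe = {0,1,2,3,4,5,7,8}
Reach set: {0,6}
  0: safe
  6: VIOLATES
counterexample path to 6: tau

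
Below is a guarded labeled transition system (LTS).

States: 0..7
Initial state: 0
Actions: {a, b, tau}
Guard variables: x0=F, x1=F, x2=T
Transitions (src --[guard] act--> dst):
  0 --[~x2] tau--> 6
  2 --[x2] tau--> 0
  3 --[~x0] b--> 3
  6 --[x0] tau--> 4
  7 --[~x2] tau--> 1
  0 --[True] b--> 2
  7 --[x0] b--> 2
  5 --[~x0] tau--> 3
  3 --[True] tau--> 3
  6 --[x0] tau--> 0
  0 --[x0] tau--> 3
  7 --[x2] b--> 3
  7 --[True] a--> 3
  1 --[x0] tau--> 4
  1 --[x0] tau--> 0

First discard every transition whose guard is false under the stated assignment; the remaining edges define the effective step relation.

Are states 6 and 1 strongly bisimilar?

Bisimulation quotient by refinement:
  P[0] = {{0,1,2,3,4,5,6,7}}
  P[1] = {{0},{1,4,6},{2,5},{3},{7}}
  P[2] = {{0},{1,4,6},{2},{3},{5},{7}}
stable after 3 split(s): 6 block(s)
[6]={1,4,6}  [1]={1,4,6}

Answer: BISIMILAR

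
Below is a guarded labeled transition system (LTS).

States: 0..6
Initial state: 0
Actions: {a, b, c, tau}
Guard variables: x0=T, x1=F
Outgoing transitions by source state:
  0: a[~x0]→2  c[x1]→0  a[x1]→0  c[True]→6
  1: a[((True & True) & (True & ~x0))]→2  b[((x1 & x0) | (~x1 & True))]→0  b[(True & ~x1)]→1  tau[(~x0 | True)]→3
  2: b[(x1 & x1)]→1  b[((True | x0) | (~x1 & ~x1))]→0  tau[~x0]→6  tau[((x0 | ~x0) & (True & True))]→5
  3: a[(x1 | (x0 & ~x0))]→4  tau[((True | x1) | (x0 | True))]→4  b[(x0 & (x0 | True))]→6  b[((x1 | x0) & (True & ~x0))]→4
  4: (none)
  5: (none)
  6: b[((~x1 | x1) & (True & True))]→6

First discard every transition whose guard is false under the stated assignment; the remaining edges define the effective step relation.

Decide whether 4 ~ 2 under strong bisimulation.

Answer: NOT BISIMILAR

Analysis:
Bisimulation quotient by refinement:
  round 0: {{0,1,2,3,4,5,6}}
  round 1: {{0},{1,2,3},{4,5},{6}}
  round 2: {{0},{1},{2},{3},{4,5},{6}}
6 equivalence class(es) (converged in 3)
class of 4: {4,5}; class of 2: {2}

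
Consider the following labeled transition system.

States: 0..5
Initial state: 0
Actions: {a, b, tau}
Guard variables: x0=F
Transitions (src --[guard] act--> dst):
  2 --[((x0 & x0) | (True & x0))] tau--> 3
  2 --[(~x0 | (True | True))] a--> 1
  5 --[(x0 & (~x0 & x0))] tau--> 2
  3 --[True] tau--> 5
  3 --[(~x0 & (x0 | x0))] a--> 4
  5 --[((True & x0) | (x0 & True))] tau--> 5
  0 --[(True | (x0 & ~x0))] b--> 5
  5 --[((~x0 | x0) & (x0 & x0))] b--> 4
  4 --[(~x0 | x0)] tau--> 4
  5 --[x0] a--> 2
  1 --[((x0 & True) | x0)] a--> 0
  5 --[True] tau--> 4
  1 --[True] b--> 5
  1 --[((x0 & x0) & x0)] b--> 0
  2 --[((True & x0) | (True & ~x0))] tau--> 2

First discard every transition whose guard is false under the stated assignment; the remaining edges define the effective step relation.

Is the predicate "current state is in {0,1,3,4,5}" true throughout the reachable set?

Answer: INVARIANT HOLDS

Working:
Safe = {0,1,3,4,5}
Reachable = {0,4,5}
  0: safe
  4: safe
  5: safe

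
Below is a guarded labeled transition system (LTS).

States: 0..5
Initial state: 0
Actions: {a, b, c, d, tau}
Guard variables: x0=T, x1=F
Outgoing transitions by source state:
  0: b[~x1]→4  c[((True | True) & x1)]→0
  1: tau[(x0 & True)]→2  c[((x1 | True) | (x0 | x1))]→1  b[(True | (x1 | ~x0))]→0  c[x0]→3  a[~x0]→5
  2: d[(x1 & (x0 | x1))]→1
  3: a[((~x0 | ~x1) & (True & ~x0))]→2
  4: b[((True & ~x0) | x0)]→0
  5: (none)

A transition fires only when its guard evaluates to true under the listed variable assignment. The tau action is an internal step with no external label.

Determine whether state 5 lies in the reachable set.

6 transition(s) survive guard evaluation.
depth 0: {0}
depth 1: {4}  cumulative {0,4}
Reachable = {0,4}

Answer: UNREACHABLE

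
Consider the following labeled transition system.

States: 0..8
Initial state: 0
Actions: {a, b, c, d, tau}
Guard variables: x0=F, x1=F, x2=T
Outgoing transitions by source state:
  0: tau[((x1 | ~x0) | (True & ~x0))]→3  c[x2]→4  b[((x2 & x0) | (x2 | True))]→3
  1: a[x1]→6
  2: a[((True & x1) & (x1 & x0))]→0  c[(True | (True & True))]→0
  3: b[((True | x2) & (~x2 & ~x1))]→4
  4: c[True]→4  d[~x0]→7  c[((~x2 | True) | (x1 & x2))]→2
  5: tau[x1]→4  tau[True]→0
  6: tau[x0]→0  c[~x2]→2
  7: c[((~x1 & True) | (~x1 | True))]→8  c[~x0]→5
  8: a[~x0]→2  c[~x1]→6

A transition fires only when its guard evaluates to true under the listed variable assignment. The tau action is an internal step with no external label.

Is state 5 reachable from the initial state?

Answer: REACHABLE

Working:
12 transition(s) survive guard evaluation.
Layer 0: {0}
Layer 1: {3,4}  total {0,3,4}
Layer 2: {2,7}  total {0,2,3,4,7}
Layer 3: {5,8}  total {0,2,3,4,5,7,8}
Layer 4: {6}  total {0,2,3,4,5,6,7,8}
Reach set: {0,2,3,4,5,6,7,8}
Path to 5: c·d·c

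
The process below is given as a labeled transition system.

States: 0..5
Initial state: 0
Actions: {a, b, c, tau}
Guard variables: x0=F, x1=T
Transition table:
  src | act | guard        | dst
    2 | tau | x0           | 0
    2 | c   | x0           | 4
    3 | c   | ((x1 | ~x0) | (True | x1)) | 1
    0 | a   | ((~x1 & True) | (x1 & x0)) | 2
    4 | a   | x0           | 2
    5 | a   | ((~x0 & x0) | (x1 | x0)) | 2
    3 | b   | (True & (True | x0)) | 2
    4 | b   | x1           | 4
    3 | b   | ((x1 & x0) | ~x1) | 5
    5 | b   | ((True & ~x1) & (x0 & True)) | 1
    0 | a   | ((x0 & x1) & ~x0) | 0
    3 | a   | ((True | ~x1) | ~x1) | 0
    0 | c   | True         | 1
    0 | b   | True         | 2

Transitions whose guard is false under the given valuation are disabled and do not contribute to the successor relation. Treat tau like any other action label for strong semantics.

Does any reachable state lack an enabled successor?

R = {0,1,2}
  0: b→2  c→1  [2 out]
  1: ∅  [no exit]
  2: ∅  [no exit]
trace reaching 1: c

Answer: DEADLOCK at state 1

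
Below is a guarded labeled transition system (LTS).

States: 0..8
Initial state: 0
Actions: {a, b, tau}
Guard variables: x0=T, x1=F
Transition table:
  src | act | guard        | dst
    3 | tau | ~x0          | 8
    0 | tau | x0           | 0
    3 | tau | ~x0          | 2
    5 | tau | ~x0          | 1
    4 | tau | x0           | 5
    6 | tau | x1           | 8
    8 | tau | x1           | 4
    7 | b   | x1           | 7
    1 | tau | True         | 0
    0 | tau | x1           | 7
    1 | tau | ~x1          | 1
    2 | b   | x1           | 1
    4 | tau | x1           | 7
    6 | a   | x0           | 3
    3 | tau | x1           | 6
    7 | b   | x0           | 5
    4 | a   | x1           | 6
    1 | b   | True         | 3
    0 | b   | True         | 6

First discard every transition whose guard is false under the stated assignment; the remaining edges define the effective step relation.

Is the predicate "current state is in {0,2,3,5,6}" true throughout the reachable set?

Allowed set {0,2,3,5,6}
Reach set: {0,3,6}
  0: safe
  3: safe
  6: safe

Answer: INVARIANT HOLDS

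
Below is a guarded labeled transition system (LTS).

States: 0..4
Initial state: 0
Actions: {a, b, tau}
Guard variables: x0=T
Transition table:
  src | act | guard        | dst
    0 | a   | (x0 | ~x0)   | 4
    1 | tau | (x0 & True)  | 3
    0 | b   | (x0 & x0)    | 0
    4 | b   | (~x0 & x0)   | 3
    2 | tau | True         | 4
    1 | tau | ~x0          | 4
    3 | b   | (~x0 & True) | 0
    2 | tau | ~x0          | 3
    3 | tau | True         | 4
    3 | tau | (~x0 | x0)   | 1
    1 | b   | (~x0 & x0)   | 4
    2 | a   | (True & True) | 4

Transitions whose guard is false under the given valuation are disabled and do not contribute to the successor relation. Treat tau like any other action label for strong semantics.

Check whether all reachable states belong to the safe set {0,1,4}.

Answer: INVARIANT HOLDS

Working:
Safe = {0,1,4}
Reach set: {0,4}
  0: safe
  4: safe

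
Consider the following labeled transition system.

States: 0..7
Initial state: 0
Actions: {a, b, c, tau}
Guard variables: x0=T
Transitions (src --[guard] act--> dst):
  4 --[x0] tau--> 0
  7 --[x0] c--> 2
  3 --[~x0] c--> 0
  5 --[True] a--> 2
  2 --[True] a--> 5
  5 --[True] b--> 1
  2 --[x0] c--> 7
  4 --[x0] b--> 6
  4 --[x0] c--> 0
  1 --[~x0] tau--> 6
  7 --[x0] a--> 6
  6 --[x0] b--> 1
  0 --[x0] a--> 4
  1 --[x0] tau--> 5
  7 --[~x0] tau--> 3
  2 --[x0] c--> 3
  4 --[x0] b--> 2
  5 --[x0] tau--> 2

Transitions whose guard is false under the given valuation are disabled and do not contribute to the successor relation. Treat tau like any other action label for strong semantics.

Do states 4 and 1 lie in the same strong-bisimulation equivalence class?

Bisimulation quotient by refinement:
  P[0] = {{0,1,2,3,4,5,6,7}}
  P[1] = {{0},{1},{2,7},{3},{4},{5},{6}}
  P[2] = {{0},{1},{2},{3},{4},{5},{6},{7}}
8 equivalence class(es) (converged in 3)
class of 4: {4}; class of 1: {1}

Answer: NOT BISIMILAR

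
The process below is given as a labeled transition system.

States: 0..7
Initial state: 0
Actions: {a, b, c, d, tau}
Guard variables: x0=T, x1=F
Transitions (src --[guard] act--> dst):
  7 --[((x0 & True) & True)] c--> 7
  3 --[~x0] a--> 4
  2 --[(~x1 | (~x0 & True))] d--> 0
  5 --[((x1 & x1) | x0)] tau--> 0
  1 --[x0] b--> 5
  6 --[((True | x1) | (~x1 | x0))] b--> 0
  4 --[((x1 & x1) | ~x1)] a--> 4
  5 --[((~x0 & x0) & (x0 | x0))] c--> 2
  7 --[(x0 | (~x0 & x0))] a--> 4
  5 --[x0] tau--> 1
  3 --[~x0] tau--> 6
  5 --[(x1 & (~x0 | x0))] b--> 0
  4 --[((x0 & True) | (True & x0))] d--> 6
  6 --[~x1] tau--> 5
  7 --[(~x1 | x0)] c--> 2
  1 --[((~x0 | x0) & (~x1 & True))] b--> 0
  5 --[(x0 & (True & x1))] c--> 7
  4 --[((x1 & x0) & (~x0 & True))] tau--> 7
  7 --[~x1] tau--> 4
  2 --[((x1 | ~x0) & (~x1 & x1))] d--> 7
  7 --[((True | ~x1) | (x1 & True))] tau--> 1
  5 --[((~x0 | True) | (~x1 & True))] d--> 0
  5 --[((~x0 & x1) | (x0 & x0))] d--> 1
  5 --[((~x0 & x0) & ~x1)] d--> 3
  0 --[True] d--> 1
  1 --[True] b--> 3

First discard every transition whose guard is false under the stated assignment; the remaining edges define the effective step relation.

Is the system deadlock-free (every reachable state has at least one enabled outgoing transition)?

Reachable = {0,1,3,5}
  0: d→1  [deg 1]
  1: b→0  b→3  b→5  [deg 3]
  3: ∅  [deadlock]
  5: d→0  d→1  tau→0  tau→1  [deg 4]
Path to 3: d·b

Answer: DEADLOCK at state 3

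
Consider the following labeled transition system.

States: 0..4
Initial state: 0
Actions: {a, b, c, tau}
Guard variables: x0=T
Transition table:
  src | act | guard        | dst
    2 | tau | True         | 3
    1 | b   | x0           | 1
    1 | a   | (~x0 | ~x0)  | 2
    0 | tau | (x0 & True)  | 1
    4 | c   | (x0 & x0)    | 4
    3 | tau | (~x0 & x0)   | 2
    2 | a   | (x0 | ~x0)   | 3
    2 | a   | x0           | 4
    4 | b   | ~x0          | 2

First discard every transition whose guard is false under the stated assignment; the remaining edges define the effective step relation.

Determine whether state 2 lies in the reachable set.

Answer: UNREACHABLE

Working:
Guard filter leaves 6 enabled edge(s).
L0 = {0}
L1 = {1}  cumulative {0,1}
Reach set: {0,1}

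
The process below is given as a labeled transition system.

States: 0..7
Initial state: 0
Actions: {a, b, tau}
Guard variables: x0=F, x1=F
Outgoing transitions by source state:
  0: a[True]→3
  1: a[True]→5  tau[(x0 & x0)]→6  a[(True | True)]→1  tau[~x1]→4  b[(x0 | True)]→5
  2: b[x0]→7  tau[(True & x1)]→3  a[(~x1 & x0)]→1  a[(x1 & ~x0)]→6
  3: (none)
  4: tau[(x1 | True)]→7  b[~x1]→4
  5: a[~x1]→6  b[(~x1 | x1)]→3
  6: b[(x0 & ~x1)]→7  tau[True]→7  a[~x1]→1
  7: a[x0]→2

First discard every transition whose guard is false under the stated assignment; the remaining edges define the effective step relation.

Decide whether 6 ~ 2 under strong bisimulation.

Answer: NOT BISIMILAR

Working:
Refine partition for ~:
  π0 = {{0,1,2,3,4,5,6,7}}
  π1 = {{0},{1},{2,3,7},{4},{5},{6}}
Fixed point at round 2; 6 class(es).
6∈{6}, 2∈{2,3,7}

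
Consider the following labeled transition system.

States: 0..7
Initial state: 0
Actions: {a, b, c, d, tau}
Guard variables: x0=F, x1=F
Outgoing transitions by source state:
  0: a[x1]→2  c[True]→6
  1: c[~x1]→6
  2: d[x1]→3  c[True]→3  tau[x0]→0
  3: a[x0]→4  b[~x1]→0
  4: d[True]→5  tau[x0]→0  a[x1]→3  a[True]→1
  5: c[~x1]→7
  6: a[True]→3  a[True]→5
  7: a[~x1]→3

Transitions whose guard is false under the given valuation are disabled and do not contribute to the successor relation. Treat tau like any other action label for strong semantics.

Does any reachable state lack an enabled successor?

R = {0,3,5,6,7}
  0: c→6  [deg 1]
  3: b→0  [deg 1]
  5: c→7  [deg 1]
  6: a→3  a→5  [deg 2]
  7: a→3  [deg 1]

Answer: DEADLOCK-FREE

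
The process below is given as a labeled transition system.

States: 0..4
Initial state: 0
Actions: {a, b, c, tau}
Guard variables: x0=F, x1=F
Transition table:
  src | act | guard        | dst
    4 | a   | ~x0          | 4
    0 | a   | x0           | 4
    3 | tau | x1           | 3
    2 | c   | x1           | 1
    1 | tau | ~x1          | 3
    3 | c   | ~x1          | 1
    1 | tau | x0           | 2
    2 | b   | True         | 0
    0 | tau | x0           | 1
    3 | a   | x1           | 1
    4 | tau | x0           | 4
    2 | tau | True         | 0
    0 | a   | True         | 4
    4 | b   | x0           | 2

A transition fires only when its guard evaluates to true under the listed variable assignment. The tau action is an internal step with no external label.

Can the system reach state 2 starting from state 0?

Answer: UNREACHABLE

Working:
6 transition(s) survive guard evaluation.
Layer 0: {0}
Layer 1: {4}  now seen {0,4}
Reach set: {0,4}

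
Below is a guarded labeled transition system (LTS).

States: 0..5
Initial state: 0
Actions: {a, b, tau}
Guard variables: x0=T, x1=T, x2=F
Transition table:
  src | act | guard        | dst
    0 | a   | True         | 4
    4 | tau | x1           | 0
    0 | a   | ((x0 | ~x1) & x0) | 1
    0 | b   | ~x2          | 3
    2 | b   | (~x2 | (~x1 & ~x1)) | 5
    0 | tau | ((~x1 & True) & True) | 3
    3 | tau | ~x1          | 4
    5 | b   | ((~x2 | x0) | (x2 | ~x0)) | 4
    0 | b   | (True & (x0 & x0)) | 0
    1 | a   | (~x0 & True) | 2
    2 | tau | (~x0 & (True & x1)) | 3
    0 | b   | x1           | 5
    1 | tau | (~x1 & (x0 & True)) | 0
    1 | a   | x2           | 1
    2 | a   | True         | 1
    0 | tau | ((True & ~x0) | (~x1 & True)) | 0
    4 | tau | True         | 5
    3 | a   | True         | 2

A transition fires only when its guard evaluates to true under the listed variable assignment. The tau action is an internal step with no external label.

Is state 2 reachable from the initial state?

Answer: REACHABLE

Trace:
Guard filter leaves 11 enabled edge(s).
depth 0: {0}
depth 1: {1,3,4,5}  now seen {0,1,3,4,5}
depth 2: {2}  now seen {0,1,2,3,4,5}
R = {0,1,2,3,4,5}
witness 2: b·a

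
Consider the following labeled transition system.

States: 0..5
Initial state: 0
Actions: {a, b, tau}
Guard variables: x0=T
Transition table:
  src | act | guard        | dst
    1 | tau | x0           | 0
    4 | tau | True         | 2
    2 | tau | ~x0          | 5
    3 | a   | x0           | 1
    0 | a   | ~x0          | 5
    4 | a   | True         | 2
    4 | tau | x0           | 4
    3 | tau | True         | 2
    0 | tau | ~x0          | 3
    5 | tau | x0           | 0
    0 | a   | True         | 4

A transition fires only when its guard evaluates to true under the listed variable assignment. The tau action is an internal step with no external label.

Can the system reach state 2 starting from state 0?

8 transition(s) survive guard evaluation.
L0 = {0}
L1 = {4}  total {0,4}
L2 = {2}  total {0,2,4}
R = {0,2,4}
witness 2: a·tau

Answer: REACHABLE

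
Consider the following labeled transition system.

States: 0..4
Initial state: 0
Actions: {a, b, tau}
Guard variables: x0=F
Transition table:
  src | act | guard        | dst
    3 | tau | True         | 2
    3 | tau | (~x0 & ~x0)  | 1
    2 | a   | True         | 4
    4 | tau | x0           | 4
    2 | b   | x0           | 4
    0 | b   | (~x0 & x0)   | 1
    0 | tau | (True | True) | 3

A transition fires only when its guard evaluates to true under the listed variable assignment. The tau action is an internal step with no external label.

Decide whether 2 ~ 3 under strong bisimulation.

Answer: NOT BISIMILAR

Trace:
Bisimulation quotient by refinement:
  π0 = {{0,1,2,3,4}}
  π1 = {{0,3},{1,4},{2}}
  π2 = {{0},{1,4},{2},{3}}
stable after 3 split(s): 4 block(s)
class of 2: {2}; class of 3: {3}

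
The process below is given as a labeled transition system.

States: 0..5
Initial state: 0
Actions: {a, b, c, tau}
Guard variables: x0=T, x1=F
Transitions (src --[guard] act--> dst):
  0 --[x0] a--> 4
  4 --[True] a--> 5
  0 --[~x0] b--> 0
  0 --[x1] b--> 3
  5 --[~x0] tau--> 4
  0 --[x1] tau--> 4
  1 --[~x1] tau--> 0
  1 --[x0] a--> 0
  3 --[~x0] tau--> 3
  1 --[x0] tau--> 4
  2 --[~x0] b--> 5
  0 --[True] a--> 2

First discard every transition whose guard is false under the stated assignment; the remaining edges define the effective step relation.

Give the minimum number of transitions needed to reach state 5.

Answer: 2

Trace:
Breadth-first toward 5:
  depth 0: {0}
  depth 1: {2,4}
  depth 2: {5}
first hit 5 at d=2 via a·a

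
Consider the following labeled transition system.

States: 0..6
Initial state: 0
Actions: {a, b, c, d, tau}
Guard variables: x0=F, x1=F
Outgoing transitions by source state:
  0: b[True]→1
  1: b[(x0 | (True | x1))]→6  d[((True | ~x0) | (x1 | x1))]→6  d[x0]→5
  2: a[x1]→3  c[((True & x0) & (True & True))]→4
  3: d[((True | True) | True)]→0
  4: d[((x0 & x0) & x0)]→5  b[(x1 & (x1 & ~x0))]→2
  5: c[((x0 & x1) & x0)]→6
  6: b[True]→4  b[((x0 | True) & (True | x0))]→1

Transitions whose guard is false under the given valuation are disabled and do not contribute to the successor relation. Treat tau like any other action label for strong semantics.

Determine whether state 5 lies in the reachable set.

Answer: UNREACHABLE

Working:
After dropping false guards: 6 live edges.
L0 = {0}
L1 = {1}  now seen {0,1}
L2 = {6}  now seen {0,1,6}
L3 = {4}  now seen {0,1,4,6}
R = {0,1,4,6}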